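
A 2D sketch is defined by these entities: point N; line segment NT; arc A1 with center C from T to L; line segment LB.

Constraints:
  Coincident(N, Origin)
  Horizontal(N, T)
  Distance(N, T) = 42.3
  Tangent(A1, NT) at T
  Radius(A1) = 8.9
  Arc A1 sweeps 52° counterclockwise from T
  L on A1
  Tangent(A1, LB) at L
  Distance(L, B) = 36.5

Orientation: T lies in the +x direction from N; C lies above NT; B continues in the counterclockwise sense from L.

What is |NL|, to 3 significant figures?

49.4

N is at the origin; NT is horizontal with |NT| = 42.3 and T on the +x side, so T = (42.3, 0.00). The tangent condition forces CT to be normal to NT, so C = T + (0, 8.9) = (42.3, 8.90). On A1, T sits at bearing -90° from C; a 52° counterclockwise sweep puts L at bearing -38°, so L = C + 8.9·(cos -38°, sin -38°) = (49.3, 3.42). Then |NL| = |L − N| = 49.4.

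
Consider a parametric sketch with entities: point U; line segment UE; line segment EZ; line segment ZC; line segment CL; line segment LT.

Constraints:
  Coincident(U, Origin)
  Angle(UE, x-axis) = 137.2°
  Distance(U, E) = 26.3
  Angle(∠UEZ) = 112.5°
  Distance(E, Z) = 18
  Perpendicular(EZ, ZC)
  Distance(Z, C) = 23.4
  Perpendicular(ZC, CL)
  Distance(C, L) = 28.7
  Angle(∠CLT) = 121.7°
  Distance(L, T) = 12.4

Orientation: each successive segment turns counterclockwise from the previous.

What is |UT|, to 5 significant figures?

13.498

The perpendicularity gives CL at right angles to ZC, so CL runs at 24.700°; with |CL| = 28.7, L = (0.20203, 1.0814). ∠CLT = 121.7° gives LT at 83.000° from the x-axis; with |LT| = 12.4, T = (1.7132, 13.389). Then |UT| = |T − U| = 13.498.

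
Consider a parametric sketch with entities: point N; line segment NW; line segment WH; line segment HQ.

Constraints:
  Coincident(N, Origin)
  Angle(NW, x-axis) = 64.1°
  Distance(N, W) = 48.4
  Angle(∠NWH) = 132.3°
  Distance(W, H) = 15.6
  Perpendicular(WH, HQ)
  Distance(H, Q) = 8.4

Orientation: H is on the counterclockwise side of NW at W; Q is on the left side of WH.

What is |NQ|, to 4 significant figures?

55.42

N is at the origin; NW runs at 64.1° with length 48.4, so W = 48.4·(cos 64.1°, sin 64.1°) = (21.14, 43.54). ∠NWH = 132.3°, so WH runs at 64.1° + (180° − 132.3°) = 111.8° from the x-axis; with |WH| = 15.6, H = W + 15.6·(cos 111.8°, sin 111.8°) = (15.35, 58.02). WH is perpendicular to HQ; with |HQ| = 8.4 on the left of WH, Q = H + 8.4·(-0.9285, -0.3714) = (7.549, 54.90). Then |NQ| = |Q − N| = 55.42.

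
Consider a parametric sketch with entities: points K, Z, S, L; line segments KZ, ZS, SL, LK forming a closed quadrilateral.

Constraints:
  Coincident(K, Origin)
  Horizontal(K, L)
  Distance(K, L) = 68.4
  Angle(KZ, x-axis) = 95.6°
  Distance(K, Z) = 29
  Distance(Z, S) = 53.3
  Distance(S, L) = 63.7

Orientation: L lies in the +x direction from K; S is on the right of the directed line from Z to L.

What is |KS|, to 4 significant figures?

24.81

Checks: |ZS| = 53.30 ✓; |SL| = 63.70 ✓.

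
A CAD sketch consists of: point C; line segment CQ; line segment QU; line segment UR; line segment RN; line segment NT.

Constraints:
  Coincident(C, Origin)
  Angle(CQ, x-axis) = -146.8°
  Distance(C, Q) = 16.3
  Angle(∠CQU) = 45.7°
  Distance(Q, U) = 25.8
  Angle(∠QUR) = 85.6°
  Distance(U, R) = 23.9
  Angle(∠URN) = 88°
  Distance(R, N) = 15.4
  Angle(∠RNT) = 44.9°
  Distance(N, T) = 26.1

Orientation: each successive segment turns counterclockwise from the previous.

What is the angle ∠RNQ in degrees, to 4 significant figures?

117.8°

C is at the origin; CQ runs at -146.8° with length 16.3, so Q = (-13.64, -8.925). ∠CQU = 45.7° gives QU at -12.50° from the x-axis; with |QU| = 25.8, U = (11.55, -14.51). ∠QUR = 85.6° gives UR at 81.90° from the x-axis; with |UR| = 23.9, R = (14.92, 9.152). ∠URN = 88.0° gives RN at 173.9° from the x-axis; with |RN| = 15.4, N = (-0.3961, 10.79). Then cos ∠RNQ = NR·NQ / (|NR||NQ|), giving 117.8°.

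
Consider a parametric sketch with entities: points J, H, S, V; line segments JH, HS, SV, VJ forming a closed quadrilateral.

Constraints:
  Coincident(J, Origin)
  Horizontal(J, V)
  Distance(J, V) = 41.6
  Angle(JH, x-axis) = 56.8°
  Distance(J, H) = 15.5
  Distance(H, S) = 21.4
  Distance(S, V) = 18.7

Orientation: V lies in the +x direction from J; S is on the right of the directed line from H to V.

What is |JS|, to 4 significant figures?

23.25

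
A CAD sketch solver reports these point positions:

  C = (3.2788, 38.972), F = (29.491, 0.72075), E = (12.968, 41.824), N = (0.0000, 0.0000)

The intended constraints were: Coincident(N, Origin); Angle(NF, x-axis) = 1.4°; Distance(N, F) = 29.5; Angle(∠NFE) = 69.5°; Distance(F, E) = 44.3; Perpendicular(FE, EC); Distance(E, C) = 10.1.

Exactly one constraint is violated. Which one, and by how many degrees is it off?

Perpendicular(FE, EC) — off by 5.50°.

N = (0.00, 0.00) ✓; NF at 1.400° ✓; |NF| = 29.50 ✓; ∠NFE = 69.50° ✓; |FE| = 44.30 ✓; ∠(FE, EC) = 84.50° ✗; |EC| = 10.10 ✓.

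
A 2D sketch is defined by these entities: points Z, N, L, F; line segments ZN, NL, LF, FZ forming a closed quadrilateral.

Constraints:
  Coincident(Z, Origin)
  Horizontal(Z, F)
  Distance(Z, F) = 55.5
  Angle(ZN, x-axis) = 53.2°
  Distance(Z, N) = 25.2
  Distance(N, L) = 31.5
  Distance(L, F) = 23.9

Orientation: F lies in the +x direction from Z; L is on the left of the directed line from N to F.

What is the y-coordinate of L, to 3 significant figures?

22.2

Checks: |NL| = 31.50 ✓; |LF| = 23.90 ✓.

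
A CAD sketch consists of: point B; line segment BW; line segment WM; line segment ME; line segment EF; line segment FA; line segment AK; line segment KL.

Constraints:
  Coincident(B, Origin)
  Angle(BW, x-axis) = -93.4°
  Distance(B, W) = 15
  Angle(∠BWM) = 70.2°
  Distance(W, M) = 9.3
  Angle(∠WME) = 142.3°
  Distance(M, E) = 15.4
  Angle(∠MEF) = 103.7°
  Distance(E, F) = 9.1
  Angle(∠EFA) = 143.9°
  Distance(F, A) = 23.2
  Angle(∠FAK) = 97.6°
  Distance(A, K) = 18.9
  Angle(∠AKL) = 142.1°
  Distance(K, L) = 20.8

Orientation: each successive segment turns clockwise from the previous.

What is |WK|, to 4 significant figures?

19.90

B is at the origin; BW runs at -93.4° with length 15.0, so W = (-0.8896, -14.97). ∠BWM = 70.2° gives WM at 156.8° from the x-axis; with |WM| = 9.3, M = (-9.438, -11.31). ∠WME = 142.3° gives ME at 119.1° from the x-axis; with |ME| = 15.4, E = (-16.93, 2.146). ∠MEF = 103.7° gives EF at 42.80° from the x-axis; with |EF| = 9.1, F = (-10.25, 8.329). ∠EFA = 143.9° gives FA at 6.700° from the x-axis; with |FA| = 23.2, A = (12.79, 11.04). ∠FAK = 97.6° gives AK at -75.70° from the x-axis; with |AK| = 18.9, K = (17.46, -7.279). Then |WK| = |K − W| = 19.90.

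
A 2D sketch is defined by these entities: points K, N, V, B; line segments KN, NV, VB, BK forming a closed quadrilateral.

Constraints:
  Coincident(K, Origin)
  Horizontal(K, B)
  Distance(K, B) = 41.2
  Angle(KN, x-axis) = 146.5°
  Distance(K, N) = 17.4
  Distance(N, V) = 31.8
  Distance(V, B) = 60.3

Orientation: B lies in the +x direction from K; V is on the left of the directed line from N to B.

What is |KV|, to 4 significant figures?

39.91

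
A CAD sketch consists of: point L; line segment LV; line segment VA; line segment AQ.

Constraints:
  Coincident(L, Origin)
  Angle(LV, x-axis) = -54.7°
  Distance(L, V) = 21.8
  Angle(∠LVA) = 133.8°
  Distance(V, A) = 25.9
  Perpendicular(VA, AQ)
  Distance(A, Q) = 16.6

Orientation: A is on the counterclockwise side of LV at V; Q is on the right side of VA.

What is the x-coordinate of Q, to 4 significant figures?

35.76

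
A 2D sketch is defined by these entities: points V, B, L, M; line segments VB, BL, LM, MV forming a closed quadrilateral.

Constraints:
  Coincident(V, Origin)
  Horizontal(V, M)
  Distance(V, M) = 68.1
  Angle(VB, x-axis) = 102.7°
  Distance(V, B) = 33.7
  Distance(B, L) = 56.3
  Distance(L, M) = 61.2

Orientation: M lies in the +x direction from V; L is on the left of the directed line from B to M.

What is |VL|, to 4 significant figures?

71.26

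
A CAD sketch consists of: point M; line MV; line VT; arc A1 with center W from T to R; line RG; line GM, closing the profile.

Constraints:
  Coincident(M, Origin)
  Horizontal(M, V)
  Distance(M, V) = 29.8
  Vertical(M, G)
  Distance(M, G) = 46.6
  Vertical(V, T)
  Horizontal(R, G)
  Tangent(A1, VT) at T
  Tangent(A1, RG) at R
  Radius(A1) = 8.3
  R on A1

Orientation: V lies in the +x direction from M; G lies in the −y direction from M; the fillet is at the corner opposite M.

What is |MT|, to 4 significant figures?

48.53

M is at the origin; M and V share the same y with |MV| = 29.8 and V on the +x side, so V = (29.80, 0.000). M and G share the same x with |MG| = 46.6 and G on the −y side, so G = (0.000, -46.60). The virtual corner opposite M is at (29.80, -46.60). Tangency of A1 to VT means the radius WT is perpendicular to VT and tangency of A1 to RG means the radius WR is perpendicular to RG, with radius 8.3, so the center W sits 8.3 in from both sides at W = (21.50, -38.30). That places the tangent points at T = (29.80, -38.30) on VT and R = (21.50, -46.60) on RG. Then |MT| = |T − M| = 48.53.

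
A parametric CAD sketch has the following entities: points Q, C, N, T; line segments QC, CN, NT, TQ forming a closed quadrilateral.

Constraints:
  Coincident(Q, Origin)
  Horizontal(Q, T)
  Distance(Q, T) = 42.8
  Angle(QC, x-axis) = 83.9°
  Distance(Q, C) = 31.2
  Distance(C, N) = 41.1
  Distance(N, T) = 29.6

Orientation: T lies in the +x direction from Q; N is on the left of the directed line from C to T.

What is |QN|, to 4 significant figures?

53.33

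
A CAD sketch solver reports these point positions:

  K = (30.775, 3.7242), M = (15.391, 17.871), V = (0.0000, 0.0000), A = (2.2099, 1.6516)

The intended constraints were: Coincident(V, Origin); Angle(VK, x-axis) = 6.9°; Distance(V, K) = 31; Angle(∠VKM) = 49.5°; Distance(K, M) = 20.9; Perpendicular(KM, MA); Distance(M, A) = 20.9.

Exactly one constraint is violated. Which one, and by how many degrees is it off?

Perpendicular(KM, MA) — off by 3.50°.

V = (0.00, 0.00) ✓; VK at 6.900° ✓; |VK| = 31.00 ✓; ∠VKM = 49.50° ✓; |KM| = 20.90 ✓; ∠(KM, MA) = 93.50° ✗; |MA| = 20.90 ✓.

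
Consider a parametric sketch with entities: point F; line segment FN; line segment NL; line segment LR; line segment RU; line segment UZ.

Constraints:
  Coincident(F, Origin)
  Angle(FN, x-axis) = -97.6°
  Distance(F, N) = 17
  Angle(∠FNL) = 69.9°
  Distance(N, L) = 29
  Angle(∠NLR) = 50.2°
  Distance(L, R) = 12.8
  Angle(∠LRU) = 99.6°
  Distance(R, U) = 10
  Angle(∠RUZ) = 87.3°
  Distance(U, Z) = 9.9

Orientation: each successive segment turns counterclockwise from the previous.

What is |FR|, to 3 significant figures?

16.2

∠FNL = 69.9° gives NL at 12.5° from the x-axis; with |NL| = 29.0, L = (26.1, -10.6). ∠NLR = 50.2° gives LR at 142° from the x-axis; with |LR| = 12.8, R = (15.9, -2.75). Then |FR| = |R − F| = 16.2.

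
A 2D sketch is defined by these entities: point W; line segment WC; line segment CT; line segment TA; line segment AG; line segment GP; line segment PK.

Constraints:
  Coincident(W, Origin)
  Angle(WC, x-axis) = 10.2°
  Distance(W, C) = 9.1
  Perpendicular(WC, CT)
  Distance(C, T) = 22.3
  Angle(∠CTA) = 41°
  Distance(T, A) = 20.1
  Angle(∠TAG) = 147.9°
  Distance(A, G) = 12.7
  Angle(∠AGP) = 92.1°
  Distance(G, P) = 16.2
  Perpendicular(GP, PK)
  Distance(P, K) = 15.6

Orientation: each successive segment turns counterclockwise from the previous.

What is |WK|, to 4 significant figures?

14.52

W is at the origin; WC runs at 10.2° with length 9.1, so C = (8.956, 1.611). The perpendicularity gives CT at right angles to WC, so CT runs at 100.2°; with |CT| = 22.3, T = (5.007, 23.56). ∠CTA = 41.0° gives TA at -120.8° from the x-axis; with |TA| = 20.1, A = (-5.285, 6.294). ∠TAG = 147.9° gives AG at -88.70° from the x-axis; with |AG| = 12.7, G = (-4.997, -6.403). ∠AGP = 92.1° gives GP at -0.8000° from the x-axis; with |GP| = 16.2, P = (11.20, -6.629). The perpendicularity gives PK at right angles to GP, so PK runs at 89.20°; with |PK| = 15.6, K = (11.42, 8.970). Then |WK| = |K − W| = 14.52.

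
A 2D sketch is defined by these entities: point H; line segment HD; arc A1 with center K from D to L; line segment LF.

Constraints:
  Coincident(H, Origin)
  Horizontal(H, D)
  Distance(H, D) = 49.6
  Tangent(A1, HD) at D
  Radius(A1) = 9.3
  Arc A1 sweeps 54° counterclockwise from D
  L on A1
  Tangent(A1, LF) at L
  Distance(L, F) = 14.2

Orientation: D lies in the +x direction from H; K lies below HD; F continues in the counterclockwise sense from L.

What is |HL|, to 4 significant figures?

42.25

H is at the origin; HD is horizontal with |HD| = 49.6 and D on the +x side, so D = (49.60, 0.000). Since A1 is tangent to HD there, KD ⟂ HD, so K = D + (0, -9.3) = (49.60, -9.300). On A1, D sits at bearing 90° from K; a 54° counterclockwise sweep puts L at bearing 144°, so L = K + 9.3·(cos 144°, sin 144°) = (42.08, -3.834). Then |HL| = |L − H| = 42.25.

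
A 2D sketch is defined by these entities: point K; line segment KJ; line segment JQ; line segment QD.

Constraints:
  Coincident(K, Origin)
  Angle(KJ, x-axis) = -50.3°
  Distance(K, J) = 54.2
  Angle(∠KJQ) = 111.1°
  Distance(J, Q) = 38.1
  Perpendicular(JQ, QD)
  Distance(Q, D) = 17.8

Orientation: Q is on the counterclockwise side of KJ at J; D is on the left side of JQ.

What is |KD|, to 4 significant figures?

66.28

K is at the origin; KJ runs at -50.3° with length 54.2, so J = 54.2·(cos -50.3°, sin -50.3°) = (34.62, -41.70). ∠KJQ = 111.1°, so JQ runs at -50.3° + (180° − 111.1°) = 18.60° from the x-axis; with |JQ| = 38.1, Q = J + 38.1·(cos 18.60°, sin 18.60°) = (70.73, -29.55). The perpendicularity gives QD at right angles to JQ; with |QD| = 17.8 on the left of JQ, D = Q + 17.8·(-0.3190, 0.9478) = (65.05, -12.68). Then |KD| = |D − K| = 66.28.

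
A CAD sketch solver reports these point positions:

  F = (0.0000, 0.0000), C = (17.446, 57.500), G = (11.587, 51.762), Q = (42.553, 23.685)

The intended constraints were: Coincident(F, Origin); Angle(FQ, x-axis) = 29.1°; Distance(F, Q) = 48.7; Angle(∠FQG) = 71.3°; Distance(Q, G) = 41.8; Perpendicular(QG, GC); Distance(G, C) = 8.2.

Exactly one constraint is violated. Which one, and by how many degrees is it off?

Perpendicular(QG, GC) — off by 3.40°.

F = (0.00, 0.00) ✓; FQ at 29.10° ✓; |FQ| = 48.70 ✓; ∠FQG = 71.30° ✓; |QG| = 41.80 ✓; ∠(QG, GC) = 93.40° ✗; |GC| = 8.201 ✓.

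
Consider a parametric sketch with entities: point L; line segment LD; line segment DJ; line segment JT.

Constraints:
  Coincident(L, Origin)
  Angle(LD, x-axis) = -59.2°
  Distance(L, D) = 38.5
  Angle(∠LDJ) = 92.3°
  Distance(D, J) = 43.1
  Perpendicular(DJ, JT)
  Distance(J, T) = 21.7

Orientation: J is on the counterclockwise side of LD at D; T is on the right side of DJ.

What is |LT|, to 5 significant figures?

74.923

∠LDJ = 92.3°, so DJ runs at -59.2° + (180° − 92.3°) = 28.500° from the x-axis; with |DJ| = 43.1, J = D + 43.1·(cos 28.500°, sin 28.500°) = (57.591, -12.504). The perpendicularity gives JT at right angles to DJ; with |JT| = 21.7 on the right of DJ, T = J + 21.7·(0.47716, -0.87882) = (67.945, -31.575). Then |LT| = |T − L| = 74.923.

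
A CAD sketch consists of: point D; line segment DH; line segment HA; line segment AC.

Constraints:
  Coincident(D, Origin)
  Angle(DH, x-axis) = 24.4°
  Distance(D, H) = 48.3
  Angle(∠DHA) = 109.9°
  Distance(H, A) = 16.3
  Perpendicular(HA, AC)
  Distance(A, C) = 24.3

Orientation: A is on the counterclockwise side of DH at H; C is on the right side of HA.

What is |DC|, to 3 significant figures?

77.0

D is at the origin; DH runs at 24.4° with length 48.3, so H = 48.3·(cos 24.4°, sin 24.4°) = (44.0, 20.0). ∠DHA = 109.9°, so HA runs at 24.4° + (180° − 109.9°) = 94.5° from the x-axis; with |HA| = 16.3, A = H + 16.3·(cos 94.5°, sin 94.5°) = (42.7, 36.2). HA ⟂ AC; with |AC| = 24.3 on the right of HA, C = A + 24.3·(0.997, 0.0785) = (66.9, 38.1). Then |DC| = |C − D| = 77.0.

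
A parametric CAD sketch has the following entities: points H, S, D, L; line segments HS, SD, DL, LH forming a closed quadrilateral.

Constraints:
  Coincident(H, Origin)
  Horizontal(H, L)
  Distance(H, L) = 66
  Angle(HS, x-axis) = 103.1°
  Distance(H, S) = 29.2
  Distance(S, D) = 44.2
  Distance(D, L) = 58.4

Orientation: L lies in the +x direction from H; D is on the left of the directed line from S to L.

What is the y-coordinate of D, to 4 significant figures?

48.15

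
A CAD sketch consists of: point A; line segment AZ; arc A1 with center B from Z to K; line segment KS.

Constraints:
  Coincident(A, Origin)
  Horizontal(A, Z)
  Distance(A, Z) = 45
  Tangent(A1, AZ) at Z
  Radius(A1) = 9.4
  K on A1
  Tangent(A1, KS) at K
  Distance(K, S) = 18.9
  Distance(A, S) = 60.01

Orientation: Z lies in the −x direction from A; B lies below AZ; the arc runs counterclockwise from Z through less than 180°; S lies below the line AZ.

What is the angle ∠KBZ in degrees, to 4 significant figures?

95.76°

Checks: |BK| = 9.400 ✓; ∠(BK, KS) = 90.00° ✓; |KS| = 18.90 ✓; |AS| = 60.01 ✓.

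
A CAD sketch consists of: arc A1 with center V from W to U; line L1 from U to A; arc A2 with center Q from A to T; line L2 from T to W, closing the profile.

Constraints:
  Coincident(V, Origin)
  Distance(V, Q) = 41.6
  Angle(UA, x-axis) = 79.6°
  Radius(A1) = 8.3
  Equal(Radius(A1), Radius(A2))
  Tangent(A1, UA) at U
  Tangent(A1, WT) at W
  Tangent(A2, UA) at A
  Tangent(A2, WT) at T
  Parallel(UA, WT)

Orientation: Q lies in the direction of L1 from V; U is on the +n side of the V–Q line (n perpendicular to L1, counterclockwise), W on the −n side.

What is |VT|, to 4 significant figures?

42.42

The slot axis is L1's direction at 79.6°, so u = (cos 79.6°, sin 79.6°) = (0.1805, 0.9836) and n = (−sin 79.6°, cos 79.6°) = (-0.9836, 0.1805). V is at the origin and Q lies 41.6 along u from V, so Q = 41.6·u = (7.510, 40.92). Tangency of A1 to both parallel lines with radius 8.3 puts U and W at V ± 8.3·n: U = (-8.164, 1.498), W = (8.164, -1.498). Equal radii place A and T the same way about Q: A = Q + 8.3·n = (-0.6540, 42.41), T = Q − 8.3·n = (15.67, 39.42). Then |VT| = |T − V| = 42.42.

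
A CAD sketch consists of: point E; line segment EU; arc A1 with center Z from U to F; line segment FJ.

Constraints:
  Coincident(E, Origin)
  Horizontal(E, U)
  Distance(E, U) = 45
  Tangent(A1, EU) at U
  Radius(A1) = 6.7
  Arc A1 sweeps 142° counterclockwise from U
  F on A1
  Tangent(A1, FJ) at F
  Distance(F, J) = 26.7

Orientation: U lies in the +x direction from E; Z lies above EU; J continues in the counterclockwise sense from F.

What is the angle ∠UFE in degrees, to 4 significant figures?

57.30°

E is at the origin; E and U share the same y with |EU| = 45.0 and U on the +x side, so U = (45.00, 0.000). The tangent condition forces ZU to be normal to EU, so Z = U + (0, 6.7) = (45.00, 6.700). On A1, U sits at bearing -90° from Z; a 142° counterclockwise sweep puts F at bearing 52°, so F = Z + 6.7·(cos 52°, sin 52°) = (49.12, 11.98). Then cos ∠UFE = FU·FE / (|FU||FE|), giving 57.30°.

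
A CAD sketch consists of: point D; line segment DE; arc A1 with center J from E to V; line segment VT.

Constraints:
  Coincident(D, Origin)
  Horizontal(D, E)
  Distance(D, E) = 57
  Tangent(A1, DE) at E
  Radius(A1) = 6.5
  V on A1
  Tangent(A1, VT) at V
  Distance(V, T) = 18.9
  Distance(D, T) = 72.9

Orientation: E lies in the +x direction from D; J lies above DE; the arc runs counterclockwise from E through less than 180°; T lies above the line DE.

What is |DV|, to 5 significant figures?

63.271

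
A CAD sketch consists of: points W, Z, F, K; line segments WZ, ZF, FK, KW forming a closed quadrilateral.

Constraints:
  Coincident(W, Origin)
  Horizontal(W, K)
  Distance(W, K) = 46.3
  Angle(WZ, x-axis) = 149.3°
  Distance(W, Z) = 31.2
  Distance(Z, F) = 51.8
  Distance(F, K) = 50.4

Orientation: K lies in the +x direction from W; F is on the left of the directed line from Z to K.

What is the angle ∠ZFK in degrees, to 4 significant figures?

94.15°

W is at the origin; WK is horizontal with |WK| = 46.3 and K in +x, so K = (46.3, 0). WZ runs at 149.3° with |WZ| = 31.2, so Z = (-26.83, 15.93). F is determined by |ZF| = 51.8 and |FK| = 50.4 together: it lies at the intersection of circle(Z, 51.8) and circle(K, 50.4). With |ZK| = 74.84, the foot of the radical line on ZK is 38.38 from Z and the perpendicular offset is √(51.8² − 38.38²) = 34.79. Taking the left-of-ZK solution: F = (18.08, 41.76).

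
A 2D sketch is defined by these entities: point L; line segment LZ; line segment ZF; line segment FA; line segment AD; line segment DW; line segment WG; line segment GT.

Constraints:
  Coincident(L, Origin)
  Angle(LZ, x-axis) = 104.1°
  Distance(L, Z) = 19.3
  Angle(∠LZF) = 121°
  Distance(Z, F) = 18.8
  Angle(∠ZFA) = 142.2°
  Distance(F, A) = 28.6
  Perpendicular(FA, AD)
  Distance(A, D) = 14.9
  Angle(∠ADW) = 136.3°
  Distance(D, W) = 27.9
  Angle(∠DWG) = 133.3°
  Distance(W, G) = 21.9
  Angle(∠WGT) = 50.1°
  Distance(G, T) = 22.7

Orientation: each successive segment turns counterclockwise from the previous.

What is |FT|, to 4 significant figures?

17.73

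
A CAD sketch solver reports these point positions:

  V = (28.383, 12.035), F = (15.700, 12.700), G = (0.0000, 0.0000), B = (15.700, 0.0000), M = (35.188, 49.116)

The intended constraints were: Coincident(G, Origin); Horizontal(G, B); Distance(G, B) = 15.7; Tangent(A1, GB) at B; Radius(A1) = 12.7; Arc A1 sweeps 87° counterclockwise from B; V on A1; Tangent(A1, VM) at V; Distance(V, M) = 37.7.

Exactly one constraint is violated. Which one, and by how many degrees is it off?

Tangent(A1, VM) at V — off by 7.40°.

G = (0.00, 0.00) ✓; G.y = 0.00, B.y = 0.00 ✓; |GB| = 15.70 ✓; ∠(FB, BG) = 90.00° ✓; |FB| = 12.70 ✓; bearing(F→V) − bearing(F→B) = 87.00° ✓; |FV| = 12.70 ✓; ∠(FV, VM) = 97.40° ✗; |VM| = 37.70 ✓.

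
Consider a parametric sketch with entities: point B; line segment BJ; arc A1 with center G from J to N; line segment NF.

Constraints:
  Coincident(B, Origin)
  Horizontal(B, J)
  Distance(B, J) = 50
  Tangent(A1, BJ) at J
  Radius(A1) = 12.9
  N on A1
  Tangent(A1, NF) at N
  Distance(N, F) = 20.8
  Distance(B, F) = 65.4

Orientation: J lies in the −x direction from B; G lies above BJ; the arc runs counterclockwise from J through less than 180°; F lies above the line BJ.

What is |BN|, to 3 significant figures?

45.6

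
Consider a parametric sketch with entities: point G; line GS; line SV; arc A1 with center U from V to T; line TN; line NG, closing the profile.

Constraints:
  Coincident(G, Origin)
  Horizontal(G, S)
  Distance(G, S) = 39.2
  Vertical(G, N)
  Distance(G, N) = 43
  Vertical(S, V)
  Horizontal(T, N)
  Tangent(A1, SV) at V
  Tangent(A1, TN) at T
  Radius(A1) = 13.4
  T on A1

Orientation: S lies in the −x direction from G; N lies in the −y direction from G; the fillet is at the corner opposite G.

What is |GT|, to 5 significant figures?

50.146

G is at the origin; GS is horizontal with |GS| = 39.2 and S on the −x side, so S = (-39.200, 0.0000). G and N share the same x with |GN| = 43.0 and N on the −y side, so N = (0.0000, -43.000). The virtual corner opposite G is at (-39.200, -43.000). Tangency of A1 to SV means the radius UV is perpendicular to SV and the tangent condition forces UT to be normal to TN, with radius 13.4, so the center U sits 13.4 in from both sides at U = (-25.800, -29.600). That places the tangent points at V = (-39.200, -29.600) on SV and T = (-25.800, -43.000) on TN. Then |GT| = |T − G| = 50.146.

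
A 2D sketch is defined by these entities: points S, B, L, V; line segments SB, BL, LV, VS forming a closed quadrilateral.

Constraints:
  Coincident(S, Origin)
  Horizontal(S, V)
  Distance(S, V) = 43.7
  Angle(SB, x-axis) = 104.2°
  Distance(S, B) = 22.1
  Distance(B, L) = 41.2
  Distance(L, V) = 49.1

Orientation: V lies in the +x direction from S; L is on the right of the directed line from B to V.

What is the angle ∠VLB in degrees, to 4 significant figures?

72.21°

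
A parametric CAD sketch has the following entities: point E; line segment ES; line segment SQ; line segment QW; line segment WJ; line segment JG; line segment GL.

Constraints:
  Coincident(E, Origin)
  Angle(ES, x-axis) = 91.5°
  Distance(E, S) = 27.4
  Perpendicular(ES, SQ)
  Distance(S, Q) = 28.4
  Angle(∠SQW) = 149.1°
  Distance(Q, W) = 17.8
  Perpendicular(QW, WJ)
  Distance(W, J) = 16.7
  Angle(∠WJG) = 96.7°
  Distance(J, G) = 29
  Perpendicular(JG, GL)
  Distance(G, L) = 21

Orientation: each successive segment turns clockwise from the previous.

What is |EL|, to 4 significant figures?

39.00

E is at the origin; ES runs at 91.5° with length 27.4, so S = (-0.7172, 27.39). ES is perpendicular to SQ, so SQ runs at 1.500°; with |SQ| = 28.4, Q = (27.67, 28.13). ∠SQW = 149.1° gives QW at -29.40° from the x-axis; with |QW| = 17.8, W = (43.18, 19.40). The perpendicularity gives WJ at right angles to QW, so WJ runs at -119.4°; with |WJ| = 16.7, J = (34.98, 4.847). ∠WJG = 96.7° gives JG at 157.3° from the x-axis; with |JG| = 29.0, G = (8.229, 16.04). JG ⟂ GL, so GL runs at 67.30°; with |GL| = 21.0, L = (16.33, 35.41). Then |EL| = |L − E| = 39.00.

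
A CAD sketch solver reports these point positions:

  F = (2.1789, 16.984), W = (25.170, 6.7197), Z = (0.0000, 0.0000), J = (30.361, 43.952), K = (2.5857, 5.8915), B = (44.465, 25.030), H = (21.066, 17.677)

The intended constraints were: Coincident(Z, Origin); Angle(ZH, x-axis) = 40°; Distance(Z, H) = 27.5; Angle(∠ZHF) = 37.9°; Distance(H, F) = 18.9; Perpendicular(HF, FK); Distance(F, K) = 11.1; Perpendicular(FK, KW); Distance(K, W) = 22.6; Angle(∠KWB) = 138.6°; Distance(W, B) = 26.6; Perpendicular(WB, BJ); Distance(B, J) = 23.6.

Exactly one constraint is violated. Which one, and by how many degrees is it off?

Perpendicular(WB, BJ) — off by 6.80°.

Z = (0.00, 0.00) ✓; ZH at 40.00° ✓; |ZH| = 27.50 ✓; ∠ZHF = 37.90° ✓; |HF| = 18.90 ✓; ∠(HF, FK) = 90.00° ✓; |FK| = 11.10 ✓; ∠(FK, KW) = 90.00° ✓; |KW| = 22.60 ✓; ∠KWB = 138.6° ✓; |WB| = 26.60 ✓; ∠(WB, BJ) = 83.20° ✗; |BJ| = 23.60 ✓.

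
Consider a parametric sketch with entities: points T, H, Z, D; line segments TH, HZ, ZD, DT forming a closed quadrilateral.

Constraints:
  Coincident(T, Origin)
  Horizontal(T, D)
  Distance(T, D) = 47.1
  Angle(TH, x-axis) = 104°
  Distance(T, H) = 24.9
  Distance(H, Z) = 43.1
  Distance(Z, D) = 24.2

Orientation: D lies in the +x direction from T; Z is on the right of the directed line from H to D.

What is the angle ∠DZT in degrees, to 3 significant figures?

147°

Checks: |HZ| = 43.10 ✓; |ZD| = 24.20 ✓.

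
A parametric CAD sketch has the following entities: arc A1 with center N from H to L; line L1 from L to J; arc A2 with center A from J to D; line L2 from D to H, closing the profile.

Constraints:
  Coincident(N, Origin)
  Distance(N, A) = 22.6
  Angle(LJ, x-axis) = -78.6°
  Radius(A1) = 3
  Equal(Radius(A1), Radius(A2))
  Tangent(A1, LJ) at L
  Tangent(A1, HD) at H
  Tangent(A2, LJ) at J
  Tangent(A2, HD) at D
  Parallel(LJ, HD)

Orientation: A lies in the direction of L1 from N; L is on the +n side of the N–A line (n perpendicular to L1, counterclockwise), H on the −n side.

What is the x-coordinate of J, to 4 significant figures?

7.408

The slot axis is L1's direction at -78.6°, so u = (cos -78.6°, sin -78.6°) = (0.1977, -0.9803) and n = (−sin -78.6°, cos -78.6°) = (0.9803, 0.1977). N is at the origin and A lies 22.6 along u from N, so A = 22.6·u = (4.467, -22.15). Tangency of A1 to both parallel lines with radius 3.0 puts L and H at N ± 3.0·n: L = (2.941, 0.5930), H = (-2.941, -0.5930). Equal radii place J and D the same way about A: J = A + 3.0·n = (7.408, -21.56), D = A − 3.0·n = (1.526, -22.75). So J.x = 7.408.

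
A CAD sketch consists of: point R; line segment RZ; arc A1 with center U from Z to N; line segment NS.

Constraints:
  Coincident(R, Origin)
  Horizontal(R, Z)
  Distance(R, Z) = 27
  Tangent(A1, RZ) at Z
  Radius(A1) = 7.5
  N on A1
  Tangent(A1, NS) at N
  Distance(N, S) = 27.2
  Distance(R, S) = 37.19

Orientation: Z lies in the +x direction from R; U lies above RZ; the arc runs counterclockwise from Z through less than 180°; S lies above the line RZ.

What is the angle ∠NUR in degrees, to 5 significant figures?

157.38°

Checks: |UN| = 7.500 ✓; ∠(UN, NS) = 90.00° ✓; |NS| = 27.20 ✓; |RS| = 37.19 ✓.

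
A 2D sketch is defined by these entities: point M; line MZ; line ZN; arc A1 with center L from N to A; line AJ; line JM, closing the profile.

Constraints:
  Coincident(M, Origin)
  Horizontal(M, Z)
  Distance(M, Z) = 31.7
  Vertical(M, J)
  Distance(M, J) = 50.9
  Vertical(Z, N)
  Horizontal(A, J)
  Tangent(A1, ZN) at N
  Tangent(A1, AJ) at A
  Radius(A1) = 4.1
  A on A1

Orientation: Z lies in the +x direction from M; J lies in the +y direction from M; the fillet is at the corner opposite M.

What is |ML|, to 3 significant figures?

54.3

M is at the origin; M and Z share the same y with |MZ| = 31.7 and Z on the +x side, so Z = (31.7, 0.00). MJ is vertical with |MJ| = 50.9 and J on the +y side, so J = (0.00, 50.9). The virtual corner opposite M is at (31.7, 50.9). A1 meets ZN tangentially, so LN is at right angles to ZN and since A1 is tangent to AJ there, LA ⟂ AJ, with radius 4.1, so the center L sits 4.1 in from both sides at L = (27.6, 46.8). Then |ML| = |L − M| = 54.3.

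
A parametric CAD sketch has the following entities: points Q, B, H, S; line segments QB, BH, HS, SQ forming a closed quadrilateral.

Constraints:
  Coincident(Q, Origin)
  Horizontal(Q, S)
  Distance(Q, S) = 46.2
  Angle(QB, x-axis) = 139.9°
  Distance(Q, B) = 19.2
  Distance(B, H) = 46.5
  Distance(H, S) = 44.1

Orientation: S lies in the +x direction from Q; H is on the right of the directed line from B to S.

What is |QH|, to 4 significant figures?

28.61

Checks: Q.y = 0.00, S.y = 0.00 ✓; |BH| = 46.50 ✓; |HS| = 44.10 ✓.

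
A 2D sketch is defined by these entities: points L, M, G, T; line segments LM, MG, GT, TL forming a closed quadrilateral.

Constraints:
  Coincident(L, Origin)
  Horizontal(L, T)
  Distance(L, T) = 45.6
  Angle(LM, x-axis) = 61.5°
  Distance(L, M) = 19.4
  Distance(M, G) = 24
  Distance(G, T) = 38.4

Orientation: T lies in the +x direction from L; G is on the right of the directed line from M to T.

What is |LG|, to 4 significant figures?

10.44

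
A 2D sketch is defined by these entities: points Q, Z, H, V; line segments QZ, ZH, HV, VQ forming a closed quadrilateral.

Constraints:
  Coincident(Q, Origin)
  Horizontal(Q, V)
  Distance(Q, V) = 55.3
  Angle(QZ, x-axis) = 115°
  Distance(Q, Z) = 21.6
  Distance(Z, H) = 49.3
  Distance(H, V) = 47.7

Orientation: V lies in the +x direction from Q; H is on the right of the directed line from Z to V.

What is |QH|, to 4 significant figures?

27.75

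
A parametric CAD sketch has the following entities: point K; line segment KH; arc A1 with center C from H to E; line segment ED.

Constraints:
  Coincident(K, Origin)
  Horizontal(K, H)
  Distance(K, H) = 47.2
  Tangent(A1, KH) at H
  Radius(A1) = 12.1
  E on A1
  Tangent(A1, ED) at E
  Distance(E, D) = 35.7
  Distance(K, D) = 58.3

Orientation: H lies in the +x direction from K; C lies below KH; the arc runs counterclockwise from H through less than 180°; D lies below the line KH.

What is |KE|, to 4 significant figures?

37.01

Checks: |KH| = 47.20 ✓; |CE| = 12.10 ✓; ∠(CE, ED) = 90.00° ✓; |ED| = 35.70 ✓; |KD| = 58.30 ✓.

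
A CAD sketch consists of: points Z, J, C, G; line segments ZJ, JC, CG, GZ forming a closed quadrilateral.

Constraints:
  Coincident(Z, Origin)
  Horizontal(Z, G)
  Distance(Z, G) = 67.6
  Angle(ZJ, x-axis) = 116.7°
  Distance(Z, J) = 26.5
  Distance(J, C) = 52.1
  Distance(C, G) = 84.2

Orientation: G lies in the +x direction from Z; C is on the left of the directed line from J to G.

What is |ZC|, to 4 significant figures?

69.22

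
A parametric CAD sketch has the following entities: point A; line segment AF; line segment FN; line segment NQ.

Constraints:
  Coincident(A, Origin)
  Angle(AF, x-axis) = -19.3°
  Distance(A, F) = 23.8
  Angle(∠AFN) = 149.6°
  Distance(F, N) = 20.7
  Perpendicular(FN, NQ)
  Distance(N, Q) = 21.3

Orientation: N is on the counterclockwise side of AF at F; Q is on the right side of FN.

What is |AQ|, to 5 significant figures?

53.024

∠AFN = 149.6°, so FN runs at -19.3° + (180° − 149.6°) = 11.100° from the x-axis; with |FN| = 20.7, N = F + 20.7·(cos 11.100°, sin 11.100°) = (42.775, -3.8810). The perpendicularity gives NQ at right angles to FN; with |NQ| = 21.3 on the right of FN, Q = N + 21.3·(0.19252, -0.98129) = (46.876, -24.783). Then |AQ| = |Q − A| = 53.024.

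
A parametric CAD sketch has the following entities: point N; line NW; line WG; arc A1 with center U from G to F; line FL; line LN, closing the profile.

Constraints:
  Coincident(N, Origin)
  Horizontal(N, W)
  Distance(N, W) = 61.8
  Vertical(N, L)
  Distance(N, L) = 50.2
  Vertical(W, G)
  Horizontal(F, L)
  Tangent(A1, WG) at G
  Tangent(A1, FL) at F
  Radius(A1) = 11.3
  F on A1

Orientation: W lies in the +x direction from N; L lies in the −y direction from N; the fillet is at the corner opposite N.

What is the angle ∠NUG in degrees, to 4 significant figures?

142.4°

N is at the origin; NW is horizontal with |NW| = 61.8 and W on the +x side, so W = (61.80, 0.000). N and L share the same x with |NL| = 50.2 and L on the −y side, so L = (0.000, -50.20). The virtual corner opposite N is at (61.80, -50.20). The tangent condition forces UG to be normal to WG and tangency of A1 to FL means the radius UF is perpendicular to FL, with radius 11.3, so the center U sits 11.3 in from both sides at U = (50.50, -38.90). That places the tangent points at G = (61.80, -38.90) on WG and F = (50.50, -50.20) on FL. Then cos ∠NUG = UN·UG / (|UN||UG|), giving 142.4°.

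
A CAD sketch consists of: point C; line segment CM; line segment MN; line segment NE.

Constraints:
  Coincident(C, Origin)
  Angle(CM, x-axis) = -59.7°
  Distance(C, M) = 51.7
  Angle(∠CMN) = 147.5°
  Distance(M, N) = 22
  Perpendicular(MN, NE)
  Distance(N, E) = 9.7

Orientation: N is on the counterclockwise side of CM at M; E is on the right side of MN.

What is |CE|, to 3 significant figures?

75.6

∠CMN = 147.5°, so MN runs at -59.7° + (180° − 147.5°) = -27.2° from the x-axis; with |MN| = 22.0, N = M + 22.0·(cos -27.2°, sin -27.2°) = (45.7, -54.7). MN ⟂ NE; with |NE| = 9.7 on the right of MN, E = N + 9.7·(-0.457, -0.889) = (41.2, -63.3). Then |CE| = |E − C| = 75.6.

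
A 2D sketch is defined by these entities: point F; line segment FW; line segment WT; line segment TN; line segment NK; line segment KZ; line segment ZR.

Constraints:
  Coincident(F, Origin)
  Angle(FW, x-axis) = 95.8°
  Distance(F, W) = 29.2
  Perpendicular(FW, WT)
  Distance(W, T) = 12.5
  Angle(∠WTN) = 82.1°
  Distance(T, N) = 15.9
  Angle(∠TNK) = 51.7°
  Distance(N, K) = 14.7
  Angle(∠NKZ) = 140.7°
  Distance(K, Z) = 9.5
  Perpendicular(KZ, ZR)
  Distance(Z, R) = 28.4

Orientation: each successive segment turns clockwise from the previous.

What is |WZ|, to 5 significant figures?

4.3736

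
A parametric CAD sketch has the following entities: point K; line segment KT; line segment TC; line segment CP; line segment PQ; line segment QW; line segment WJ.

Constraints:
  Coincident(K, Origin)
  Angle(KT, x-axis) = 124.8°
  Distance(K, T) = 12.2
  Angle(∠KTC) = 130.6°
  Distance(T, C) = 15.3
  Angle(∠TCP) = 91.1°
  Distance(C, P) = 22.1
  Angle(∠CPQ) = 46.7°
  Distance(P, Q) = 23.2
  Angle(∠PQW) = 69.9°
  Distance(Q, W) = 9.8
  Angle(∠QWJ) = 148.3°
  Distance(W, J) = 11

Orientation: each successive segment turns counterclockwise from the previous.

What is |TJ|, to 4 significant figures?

18.39

K is at the origin; KT runs at 124.8° with length 12.2, so T = (-6.963, 10.02). ∠KTC = 130.6° gives TC at 174.2° from the x-axis; with |TC| = 15.3, C = (-22.18, 11.56). ∠TCP = 91.1° gives CP at -96.90° from the x-axis; with |CP| = 22.1, P = (-24.84, -10.38). ∠CPQ = 46.7° gives PQ at 36.40° from the x-axis; with |PQ| = 23.2, Q = (-6.166, 3.392). ∠PQW = 69.9° gives QW at 146.5° from the x-axis; with |QW| = 9.8, W = (-14.34, 8.801). ∠QWJ = 148.3° gives WJ at 178.2° from the x-axis; with |WJ| = 11.0, J = (-25.33, 9.146). Then |TJ| = |J − T| = 18.39.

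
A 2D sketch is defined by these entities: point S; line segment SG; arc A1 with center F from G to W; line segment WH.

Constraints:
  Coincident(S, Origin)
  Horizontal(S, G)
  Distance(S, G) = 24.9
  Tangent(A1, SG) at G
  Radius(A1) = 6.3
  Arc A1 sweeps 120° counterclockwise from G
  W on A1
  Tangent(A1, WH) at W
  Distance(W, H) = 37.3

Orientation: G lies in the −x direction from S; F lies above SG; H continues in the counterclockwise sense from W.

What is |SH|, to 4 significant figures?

56.52

On A1, G sits at bearing -90° from F; a 120° counterclockwise sweep puts W at bearing 30°, so W = F + 6.3·(cos 30°, sin 30°) = (-19.44, 9.450). The tangent condition forces FW to be normal to WH, so WH runs along (−sin 30°, cos 30°); with |WH| = 37.3, H = (-38.09, 41.75). Then |SH| = |H − S| = 56.52.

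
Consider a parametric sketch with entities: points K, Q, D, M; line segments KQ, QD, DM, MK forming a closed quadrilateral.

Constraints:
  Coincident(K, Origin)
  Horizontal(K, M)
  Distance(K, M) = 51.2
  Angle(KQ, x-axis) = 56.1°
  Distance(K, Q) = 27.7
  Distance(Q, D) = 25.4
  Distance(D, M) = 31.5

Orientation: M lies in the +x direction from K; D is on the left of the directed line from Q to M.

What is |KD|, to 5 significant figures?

49.683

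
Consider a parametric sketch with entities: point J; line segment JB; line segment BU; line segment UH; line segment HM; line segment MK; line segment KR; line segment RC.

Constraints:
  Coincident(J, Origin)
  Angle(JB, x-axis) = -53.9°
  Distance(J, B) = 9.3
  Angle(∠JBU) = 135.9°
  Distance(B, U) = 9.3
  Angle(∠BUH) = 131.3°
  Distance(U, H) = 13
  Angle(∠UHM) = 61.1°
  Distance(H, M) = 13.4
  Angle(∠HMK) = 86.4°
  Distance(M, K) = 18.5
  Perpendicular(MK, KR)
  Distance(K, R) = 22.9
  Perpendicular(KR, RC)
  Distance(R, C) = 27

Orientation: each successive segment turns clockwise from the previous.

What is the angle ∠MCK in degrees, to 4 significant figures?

29.33°

J is at the origin; JB runs at -53.9° with length 9.3, so B = (5.480, -7.514). ∠JBU = 135.9° gives BU at -98.00° from the x-axis; with |BU| = 9.3, U = (4.185, -16.72). ∠BUH = 131.3° gives UH at -146.7° from the x-axis; with |UH| = 13.0, H = (-6.680, -23.86). ∠UHM = 61.1° gives HM at 94.40° from the x-axis; with |HM| = 13.4, M = (-7.708, -10.50). ∠HMK = 86.4° gives MK at 0.8000° from the x-axis; with |MK| = 18.5, K = (10.79, -10.24). MK is perpendicular to KR, so KR runs at -89.20°; with |KR| = 22.9, R = (11.11, -33.14). KR ⟂ RC, so RC runs at -179.2°; with |RC| = 27.0, C = (-15.89, -33.52). Then cos ∠MCK = CM·CK / (|CM||CK|), giving 29.33°.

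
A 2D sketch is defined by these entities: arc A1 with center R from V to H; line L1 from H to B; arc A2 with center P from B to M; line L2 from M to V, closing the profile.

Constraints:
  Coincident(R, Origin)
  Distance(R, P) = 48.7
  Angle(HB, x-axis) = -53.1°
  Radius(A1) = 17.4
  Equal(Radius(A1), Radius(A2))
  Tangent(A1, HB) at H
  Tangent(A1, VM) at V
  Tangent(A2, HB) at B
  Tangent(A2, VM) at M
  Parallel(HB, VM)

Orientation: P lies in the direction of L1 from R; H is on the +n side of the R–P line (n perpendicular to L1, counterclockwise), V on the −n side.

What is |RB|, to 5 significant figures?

51.715

The slot axis is L1's direction at -53.1°, so u = (cos -53.1°, sin -53.1°) = (0.60042, -0.79968) and n = (−sin -53.1°, cos -53.1°) = (0.79968, 0.60042). R is at the origin and P lies 48.7 along u from R, so P = 48.7·u = (29.240, -38.945). Tangency of A1 to both parallel lines with radius 17.4 puts H and V at R ± 17.4·n: H = (13.915, 10.447), V = (-13.915, -10.447). Equal radii place B and M the same way about P: B = P + 17.4·n = (43.155, -28.497), M = P − 17.4·n = (15.326, -49.392). Then |RB| = |B − R| = 51.715.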